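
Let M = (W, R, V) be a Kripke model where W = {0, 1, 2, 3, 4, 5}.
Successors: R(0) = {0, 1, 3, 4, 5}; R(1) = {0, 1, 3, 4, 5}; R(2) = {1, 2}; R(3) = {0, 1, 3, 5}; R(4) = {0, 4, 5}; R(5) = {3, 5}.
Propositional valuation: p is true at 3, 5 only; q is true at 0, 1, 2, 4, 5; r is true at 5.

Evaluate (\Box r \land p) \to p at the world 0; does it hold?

At 0: \Box r \land p is false, p is false, so (\Box r \land p) \to p is true.
  At 0: \Box r is false, p is false, so \Box r \land p is false.
    At 0: \Box r requires r at every successor {0, 1, 3, 4, 5}.
      r fails at 0, so \Box r is false at 0.

Yes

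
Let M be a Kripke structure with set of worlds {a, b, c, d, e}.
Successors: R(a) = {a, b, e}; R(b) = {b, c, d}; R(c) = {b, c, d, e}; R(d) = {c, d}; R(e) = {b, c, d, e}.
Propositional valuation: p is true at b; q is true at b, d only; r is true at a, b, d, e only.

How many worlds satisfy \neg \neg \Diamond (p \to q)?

5

Let φ = \neg \neg \Diamond (p \to q). Evaluate φ at each world:
  a (successors {a, b, e}): φ is true.
  b (successors {b, c, d}): φ is true.
  c (successors {b, c, d, e}): φ is true.
  d (successors {c, d}): φ is true.
  e (successors {b, c, d, e}): φ is true.
For instance, at d:
  At d: \neg \Diamond (p \to q) is false, so \neg \neg \Diamond (p \to q) is true.
    At d: \Diamond (p \to q) is true, so \neg \Diamond (p \to q) is false.
      At d: \Diamond (p \to q) requires p \to q at some successor in {c, d}.
        p \to q holds at c, so \Diamond (p \to q) is true at d.
Satisfying worlds: {a, b, c, d, e}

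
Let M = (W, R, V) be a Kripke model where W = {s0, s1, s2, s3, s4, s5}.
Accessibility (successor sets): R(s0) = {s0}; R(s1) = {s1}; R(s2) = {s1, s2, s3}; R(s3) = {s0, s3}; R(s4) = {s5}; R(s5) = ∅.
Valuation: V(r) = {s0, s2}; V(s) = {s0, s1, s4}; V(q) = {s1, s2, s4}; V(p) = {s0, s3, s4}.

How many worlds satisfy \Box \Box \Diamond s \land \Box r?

Recall that \Box ψ holds at a world iff ψ holds at every accessible world, and \Diamond ψ holds iff ψ holds at some accessible world.
Let φ = \Box \Box \Diamond s \land \Box r. Evaluate φ at each world:
  s0 (successors {s0}): φ is true.
  s1 (successors {s1}): φ is false.
  s2 (successors {s1, s2, s3}): φ is false.
  s3 (successors {s0, s3}): φ is false.
  s4 (successors {s5}): φ is false.
  s5 (successors ∅): φ is true.
For instance, at s4:
  At s4: \Box \Box \Diamond s is true, \Box r is false, so \Box \Box \Diamond s \land \Box r is false.
    At s4: \Box \Box \Diamond s requires \Box \Diamond s at every successor {s5}.
      At s5: \Box \Diamond s is true.
    So \Box \Box \Diamond s is true at s4.
    At s4: \Box r requires r at every successor {s5}.
      r fails at s5, so \Box r is false at s4.
Satisfying worlds: {s0, s5}

2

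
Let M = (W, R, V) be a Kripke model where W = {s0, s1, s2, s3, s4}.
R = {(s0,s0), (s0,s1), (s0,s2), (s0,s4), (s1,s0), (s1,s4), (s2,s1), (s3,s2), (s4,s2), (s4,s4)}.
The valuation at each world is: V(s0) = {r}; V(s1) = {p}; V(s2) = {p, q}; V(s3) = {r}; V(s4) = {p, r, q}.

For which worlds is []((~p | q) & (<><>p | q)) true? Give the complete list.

s1, s3, s4

Recall that []ψ holds at a world iff ψ holds at every accessible world, and <>ψ holds iff ψ holds at some accessible world.
Let φ = []((~p | q) & (<><>p | q)). Evaluate φ at each world:
  s0 (successors {s0, s1, s2, s4}): φ is false.
  s1 (successors {s0, s4}): φ is true.
  s2 (successors {s1}): φ is false.
  s3 (successors {s2}): φ is true.
  s4 (successors {s2, s4}): φ is true.
For instance, at s4:
  At s4: []((~p | q) & (<><>p | q)) requires (~p | q) & (<><>p | q) at every successor {s2, s4}.
      At s2: ~p | q is true, <><>p | q is true, so (~p | q) & (<><>p | q) is true.
      At s4: ~p | q is true, <><>p | q is true, so (~p | q) & (<><>p | q) is true.
  So []((~p | q) & (<><>p | q)) is true at s4.
Satisfying worlds: {s1, s3, s4}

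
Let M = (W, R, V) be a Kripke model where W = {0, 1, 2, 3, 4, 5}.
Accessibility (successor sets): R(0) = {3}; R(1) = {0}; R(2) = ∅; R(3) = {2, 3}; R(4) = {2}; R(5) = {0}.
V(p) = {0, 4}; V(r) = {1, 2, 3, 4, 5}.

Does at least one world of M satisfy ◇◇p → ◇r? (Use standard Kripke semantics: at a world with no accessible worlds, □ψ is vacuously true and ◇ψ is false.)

Yes

Recall that ◇ψ holds at a world iff ψ holds at some accessible world.
Let φ = ◇◇p → ◇r. Evaluate φ at each world:
  0 (successors {3}): φ is true.
  1 (successors {0}): φ is true.
  2 (successors ∅): φ is true.
  3 (successors {2, 3}): φ is true.
  4 (successors {2}): φ is true.
  5 (successors {0}): φ is true.
Detail at 0 (witness):
  At 0: ◇◇p is false, ◇r is true, so ◇◇p → ◇r is true.
    At 0: ◇◇p requires ◇p at some successor in {3}.
      At 3: ◇p is false.
    So ◇◇p is false at 0.
    At 0: ◇r requires r at some successor in {3}.
      r holds at 3, so ◇r is true at 0.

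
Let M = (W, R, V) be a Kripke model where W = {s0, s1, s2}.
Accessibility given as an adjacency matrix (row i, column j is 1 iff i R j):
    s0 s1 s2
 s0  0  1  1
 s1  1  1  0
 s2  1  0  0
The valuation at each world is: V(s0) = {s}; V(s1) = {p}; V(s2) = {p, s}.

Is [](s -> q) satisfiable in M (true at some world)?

Let φ = [](s -> q). Evaluate φ at each world:
  s0 (successors {s1, s2}): φ is false.
  s1 (successors {s0, s1}): φ is false.
  s2 (successors {s0}): φ is false.
For instance, at s1:
  At s1: [](s -> q) requires s -> q at every successor {s0, s1}.
    s -> q fails at s0, so [](s -> q) is false at s1.

No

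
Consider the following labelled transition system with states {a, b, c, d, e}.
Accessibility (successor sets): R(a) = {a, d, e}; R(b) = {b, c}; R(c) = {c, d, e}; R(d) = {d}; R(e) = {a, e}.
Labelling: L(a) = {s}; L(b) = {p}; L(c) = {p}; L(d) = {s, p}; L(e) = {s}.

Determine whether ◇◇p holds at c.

Yes

At c: ◇◇p requires ◇p at some successor in {c, d, e}.
  ◇p holds at c, so ◇◇p is true at c.
    At c: ◇p requires p at some successor in {c, d, e}.
      p holds at c, so ◇p is true at c.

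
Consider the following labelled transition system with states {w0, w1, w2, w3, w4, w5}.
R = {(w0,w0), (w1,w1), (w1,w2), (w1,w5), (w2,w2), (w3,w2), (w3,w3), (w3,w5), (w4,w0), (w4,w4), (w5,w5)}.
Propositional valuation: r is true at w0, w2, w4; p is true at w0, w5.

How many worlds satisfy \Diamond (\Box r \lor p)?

6

Let φ = \Diamond (\Box r \lor p). Evaluate φ at each world:
  w0 (successors {w0}): φ is true.
  w1 (successors {w1, w2, w5}): φ is true.
  w2 (successors {w2}): φ is true.
  w3 (successors {w2, w3, w5}): φ is true.
  w4 (successors {w0, w4}): φ is true.
  w5 (successors {w5}): φ is true.
For instance, at w2:
  At w2: \Diamond (\Box r \lor p) requires \Box r \lor p at some successor in {w2}.
    \Box r \lor p holds at w2, so \Diamond (\Box r \lor p) is true at w2.
      At w2: \Box r is true, p is false, so \Box r \lor p is true.
Satisfying worlds: {w0, w1, w2, w3, w4, w5}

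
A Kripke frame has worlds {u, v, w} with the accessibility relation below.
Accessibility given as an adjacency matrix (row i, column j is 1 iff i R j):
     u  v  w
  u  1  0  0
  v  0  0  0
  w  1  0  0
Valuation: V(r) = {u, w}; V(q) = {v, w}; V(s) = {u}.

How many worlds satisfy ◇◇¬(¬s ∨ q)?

Let φ = ◇◇¬(¬s ∨ q). Evaluate φ at each world:
  u (successors {u}): φ is true.
  v (successors ∅): φ is false.
  w (successors {u}): φ is true.
For instance, at u:
  At u: ◇◇¬(¬s ∨ q) requires ◇¬(¬s ∨ q) at some successor in {u}.
    ◇¬(¬s ∨ q) holds at u, so ◇◇¬(¬s ∨ q) is true at u.
      At u: ◇¬(¬s ∨ q) requires ¬(¬s ∨ q) at some successor in {u}.
        ¬(¬s ∨ q) holds at u, so ◇¬(¬s ∨ q) is true at u.
Satisfying worlds: {u, w}

2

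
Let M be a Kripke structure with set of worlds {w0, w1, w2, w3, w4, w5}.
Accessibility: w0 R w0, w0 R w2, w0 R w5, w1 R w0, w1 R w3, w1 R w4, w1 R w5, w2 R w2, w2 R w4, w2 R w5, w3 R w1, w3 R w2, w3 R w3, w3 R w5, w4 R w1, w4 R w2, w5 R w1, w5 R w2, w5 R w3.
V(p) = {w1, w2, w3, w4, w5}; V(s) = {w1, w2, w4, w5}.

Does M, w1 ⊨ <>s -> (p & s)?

Yes

Recall that <>ψ holds at a world iff ψ holds at some accessible world.
At w1: <>s is true, p & s is true, so <>s -> (p & s) is true.
  At w1: <>s requires s at some successor in {w0, w3, w4, w5}.
    s holds at w4, so <>s is true at w1.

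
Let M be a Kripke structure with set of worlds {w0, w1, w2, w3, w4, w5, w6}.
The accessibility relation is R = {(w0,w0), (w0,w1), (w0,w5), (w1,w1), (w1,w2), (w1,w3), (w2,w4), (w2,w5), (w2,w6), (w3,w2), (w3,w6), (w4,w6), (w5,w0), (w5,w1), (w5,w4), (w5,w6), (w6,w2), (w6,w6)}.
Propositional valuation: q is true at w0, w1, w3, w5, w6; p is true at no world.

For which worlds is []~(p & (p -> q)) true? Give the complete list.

Let φ = []~(p & (p -> q)). Evaluate φ at each world:
  w0 (successors {w0, w1, w5}): φ is true.
  w1 (successors {w1, w2, w3}): φ is true.
  w2 (successors {w4, w5, w6}): φ is true.
  w3 (successors {w2, w6}): φ is true.
  w4 (successors {w6}): φ is true.
  w5 (successors {w0, w1, w4, w6}): φ is true.
  w6 (successors {w2, w6}): φ is true.
For instance, at w2:
  At w2: []~(p & (p -> q)) requires ~(p & (p -> q)) at every successor {w4, w5, w6}.
    At w4: ~(p & (p -> q)) is true.
    At w5: ~(p & (p -> q)) is true.
    At w6: ~(p & (p -> q)) is true.
  So []~(p & (p -> q)) is true at w2.
Satisfying worlds: {w0, w1, w2, w3, w4, w5, w6}

w0, w1, w2, w3, w4, w5, w6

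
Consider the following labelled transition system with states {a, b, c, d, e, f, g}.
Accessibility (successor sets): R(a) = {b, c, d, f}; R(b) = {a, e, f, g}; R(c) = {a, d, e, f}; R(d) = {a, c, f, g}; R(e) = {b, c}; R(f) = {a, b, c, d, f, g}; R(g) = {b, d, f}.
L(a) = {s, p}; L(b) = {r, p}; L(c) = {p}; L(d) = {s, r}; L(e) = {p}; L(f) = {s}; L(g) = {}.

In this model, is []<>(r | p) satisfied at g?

Yes

At g: []<>(r | p) requires <>(r | p) at every successor {b, d, f}.
    At b: <>(r | p) requires r | p at some successor in {a, e, f, g}.
      r | p holds at a, so <>(r | p) is true at b.
    At d: <>(r | p) requires r | p at some successor in {a, c, f, g}.
      r | p holds at a, so <>(r | p) is true at d.
    At f: <>(r | p) requires r | p at some successor in {a, b, c, d, f, g}.
      r | p holds at a, so <>(r | p) is true at f.
So []<>(r | p) is true at g.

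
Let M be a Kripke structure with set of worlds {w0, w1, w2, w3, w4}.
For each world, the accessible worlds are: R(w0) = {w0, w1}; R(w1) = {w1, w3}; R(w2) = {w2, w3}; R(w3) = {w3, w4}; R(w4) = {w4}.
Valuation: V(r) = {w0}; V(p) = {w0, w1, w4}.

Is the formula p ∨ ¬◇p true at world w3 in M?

No

Recall that ◇ψ holds at a world iff ψ holds at some accessible world.
At w3: p is false, ¬◇p is false, so p ∨ ¬◇p is false.
  At w3: ◇p is true, so ¬◇p is false.
    At w3: ◇p requires p at some successor in {w3, w4}.
      p holds at w4, so ◇p is true at w3.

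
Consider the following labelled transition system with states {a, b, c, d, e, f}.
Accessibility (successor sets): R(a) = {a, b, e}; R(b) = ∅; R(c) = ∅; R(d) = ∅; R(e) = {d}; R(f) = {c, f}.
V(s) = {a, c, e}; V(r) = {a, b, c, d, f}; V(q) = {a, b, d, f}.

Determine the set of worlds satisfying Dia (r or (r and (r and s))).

Let φ = Dia (r or (r and (r and s))). Evaluate φ at each world:
  a (successors {a, b, e}): φ is true.
  b (successors ∅): φ is false.
  c (successors ∅): φ is false.
  d (successors ∅): φ is false.
  e (successors {d}): φ is true.
  f (successors {c, f}): φ is true.
For instance, at e:
  At e: Dia (r or (r and (r and s))) requires r or (r and (r and s)) at some successor in {d}.
    r or (r and (r and s)) holds at d, so Dia (r or (r and (r and s))) is true at e.
Satisfying worlds: {a, e, f}

a, e, f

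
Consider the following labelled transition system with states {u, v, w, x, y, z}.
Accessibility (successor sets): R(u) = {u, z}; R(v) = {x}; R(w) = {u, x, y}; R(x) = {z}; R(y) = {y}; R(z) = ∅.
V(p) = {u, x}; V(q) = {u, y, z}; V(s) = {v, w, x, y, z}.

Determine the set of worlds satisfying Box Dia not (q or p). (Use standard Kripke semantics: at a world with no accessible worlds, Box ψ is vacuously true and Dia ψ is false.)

z

Recall that Box ψ holds at a world iff ψ holds at every accessible world, and Dia ψ holds iff ψ holds at some accessible world.
Let φ = Box Dia not (q or p). Evaluate φ at each world:
  u (successors {u, z}): φ is false.
  v (successors {x}): φ is false.
  w (successors {u, x, y}): φ is false.
  x (successors {z}): φ is false.
  y (successors {y}): φ is false.
  z (successors ∅): φ is true.
For instance, at u:
  At u: Box Dia not (q or p) requires Dia not (q or p) at every successor {u, z}.
    Dia not (q or p) fails at u, so Box Dia not (q or p) is false at u.
      At u: Dia not (q or p) requires not (q or p) at some successor in {u, z}.
        At u: not (q or p) is false.
        At z: not (q or p) is false.
      So Dia not (q or p) is false at u.
Satisfying worlds: {z}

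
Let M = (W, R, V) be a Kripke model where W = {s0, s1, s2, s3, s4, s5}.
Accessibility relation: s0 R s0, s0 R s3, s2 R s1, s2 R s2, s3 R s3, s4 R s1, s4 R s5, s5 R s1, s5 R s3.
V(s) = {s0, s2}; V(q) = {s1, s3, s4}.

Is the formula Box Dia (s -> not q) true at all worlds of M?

No

Let φ = Box Dia (s -> not q). Evaluate φ at each world:
  s0 (successors {s0, s3}): φ is true.
  s1 (successors ∅): φ is true.
  s2 (successors {s1, s2}): φ is false.
  s3 (successors {s3}): φ is true.
  s4 (successors {s1, s5}): φ is false.
  s5 (successors {s1, s3}): φ is false.
Detail at s2 (counterexample):
  At s2: Box Dia (s -> not q) requires Dia (s -> not q) at every successor {s1, s2}.
    Dia (s -> not q) fails at s1, so Box Dia (s -> not q) is false at s2.
      At s1: no accessible worlds, so Dia (s -> not q) is false.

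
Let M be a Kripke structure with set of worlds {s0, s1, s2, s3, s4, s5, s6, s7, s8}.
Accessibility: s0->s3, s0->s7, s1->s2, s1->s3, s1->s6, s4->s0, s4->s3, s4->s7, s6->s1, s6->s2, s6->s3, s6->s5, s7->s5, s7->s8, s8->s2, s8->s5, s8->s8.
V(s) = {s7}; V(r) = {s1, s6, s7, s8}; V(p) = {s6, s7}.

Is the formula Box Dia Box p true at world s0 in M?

No

Recall that Box ψ holds at a world iff ψ holds at every accessible world, and Dia ψ holds iff ψ holds at some accessible world.
At s0: Box Dia Box p requires Dia Box p at every successor {s3, s7}.
  Dia Box p fails at s3, so Box Dia Box p is false at s0.
    At s3: no accessible worlds, so Dia Box p is false.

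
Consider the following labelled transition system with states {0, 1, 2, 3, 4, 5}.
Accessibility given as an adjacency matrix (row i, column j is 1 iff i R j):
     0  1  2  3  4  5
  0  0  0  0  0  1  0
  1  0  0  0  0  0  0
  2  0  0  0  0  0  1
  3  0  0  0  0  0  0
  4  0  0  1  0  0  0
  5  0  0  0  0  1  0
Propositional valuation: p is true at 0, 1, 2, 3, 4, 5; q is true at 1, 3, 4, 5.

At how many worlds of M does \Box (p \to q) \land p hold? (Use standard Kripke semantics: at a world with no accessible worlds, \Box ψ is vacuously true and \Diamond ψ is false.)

5

Let φ = \Box (p \to q) \land p. Evaluate φ at each world:
  0 (successors {4}): φ is true.
  1 (successors ∅): φ is true.
  2 (successors {5}): φ is true.
  3 (successors ∅): φ is true.
  4 (successors {2}): φ is false.
  5 (successors {4}): φ is true.
For instance, at 5:
  At 5: \Box (p \to q) is true, p is true, so \Box (p \to q) \land p is true.
    At 5: \Box (p \to q) requires p \to q at every successor {4}.
      At 4: p \to q is true.
    So \Box (p \to q) is true at 5.
Satisfying worlds: {0, 1, 2, 3, 5}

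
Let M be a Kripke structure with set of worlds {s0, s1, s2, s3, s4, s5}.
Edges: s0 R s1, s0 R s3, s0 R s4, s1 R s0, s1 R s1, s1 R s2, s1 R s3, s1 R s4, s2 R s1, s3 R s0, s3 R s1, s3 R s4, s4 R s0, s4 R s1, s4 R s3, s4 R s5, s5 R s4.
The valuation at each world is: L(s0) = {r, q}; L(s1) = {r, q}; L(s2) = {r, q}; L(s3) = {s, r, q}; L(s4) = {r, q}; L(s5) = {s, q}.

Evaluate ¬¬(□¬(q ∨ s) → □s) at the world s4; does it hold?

At s4: ¬(□¬(q ∨ s) → □s) is false, so ¬¬(□¬(q ∨ s) → □s) is true.
  At s4: □¬(q ∨ s) → □s is true, so ¬(□¬(q ∨ s) → □s) is false.
    At s4: □¬(q ∨ s) is false, □s is false, so □¬(q ∨ s) → □s is true.
      At s4: □¬(q ∨ s) requires ¬(q ∨ s) at every successor {s0, s1, s3, s5}.
        ¬(q ∨ s) fails at s0, so □¬(q ∨ s) is false at s4.
      At s4: □s requires s at every successor {s0, s1, s3, s5}.
        s fails at s0, so □s is false at s4.

Yes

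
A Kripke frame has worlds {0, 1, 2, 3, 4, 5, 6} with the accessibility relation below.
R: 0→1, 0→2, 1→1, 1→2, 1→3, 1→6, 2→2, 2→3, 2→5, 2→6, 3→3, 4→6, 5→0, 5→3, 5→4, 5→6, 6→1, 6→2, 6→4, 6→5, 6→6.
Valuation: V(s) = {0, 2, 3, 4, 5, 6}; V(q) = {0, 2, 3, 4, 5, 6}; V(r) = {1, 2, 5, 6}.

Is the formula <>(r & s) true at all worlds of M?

No

Let φ = <>(r & s). Evaluate φ at each world:
  0 (successors {1, 2}): φ is true.
  1 (successors {1, 2, 3, 6}): φ is true.
  2 (successors {2, 3, 5, 6}): φ is true.
  3 (successors {3}): φ is false.
  4 (successors {6}): φ is true.
  5 (successors {0, 3, 4, 6}): φ is true.
  6 (successors {1, 2, 4, 5, 6}): φ is true.
Detail at 3 (counterexample):
  At 3: <>(r & s) requires r & s at some successor in {3}.
    At 3: r & s is false.
  So <>(r & s) is false at 3.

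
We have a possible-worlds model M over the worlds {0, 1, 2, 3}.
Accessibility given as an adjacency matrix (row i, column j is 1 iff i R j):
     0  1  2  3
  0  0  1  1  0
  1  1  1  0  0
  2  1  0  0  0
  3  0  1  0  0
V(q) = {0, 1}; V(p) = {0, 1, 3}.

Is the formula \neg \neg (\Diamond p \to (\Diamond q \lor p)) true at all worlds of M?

Yes

Let φ = \neg \neg (\Diamond p \to (\Diamond q \lor p)). Evaluate φ at each world:
  0 (successors {1, 2}): φ is true.
  1 (successors {0, 1}): φ is true.
  2 (successors {0}): φ is true.
  3 (successors {1}): φ is true.
For instance, at 2:
  At 2: \neg (\Diamond p \to (\Diamond q \lor p)) is false, so \neg \neg (\Diamond p \to (\Diamond q \lor p)) is true.
    At 2: \Diamond p \to (\Diamond q \lor p) is true, so \neg (\Diamond p \to (\Diamond q \lor p)) is false.
      At 2: \Diamond p is true, \Diamond q \lor p is true, so \Diamond p \to (\Diamond q \lor p) is true.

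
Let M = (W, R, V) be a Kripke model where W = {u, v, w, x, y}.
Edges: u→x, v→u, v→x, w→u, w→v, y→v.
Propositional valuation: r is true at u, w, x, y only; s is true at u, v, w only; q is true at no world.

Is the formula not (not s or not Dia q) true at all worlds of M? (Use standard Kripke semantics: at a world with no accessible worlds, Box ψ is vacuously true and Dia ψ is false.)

No

Let φ = not (not s or not Dia q). Evaluate φ at each world:
  u (successors {x}): φ is false.
  v (successors {u, x}): φ is false.
  w (successors {u, v}): φ is false.
  x (successors ∅): φ is false.
  y (successors {v}): φ is false.
Detail at u (counterexample):
  At u: not s or not Dia q is true, so not (not s or not Dia q) is false.
    At u: not s is false, not Dia q is true, so not s or not Dia q is true.
      At u: Dia q is false, so not Dia q is true.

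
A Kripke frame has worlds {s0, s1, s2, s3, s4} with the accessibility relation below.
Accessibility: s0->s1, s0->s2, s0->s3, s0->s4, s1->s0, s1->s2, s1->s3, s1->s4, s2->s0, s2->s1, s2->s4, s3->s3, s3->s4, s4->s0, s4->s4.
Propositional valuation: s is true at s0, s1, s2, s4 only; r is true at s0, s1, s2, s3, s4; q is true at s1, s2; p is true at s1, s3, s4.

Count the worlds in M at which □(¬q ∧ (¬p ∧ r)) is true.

Let φ = □(¬q ∧ (¬p ∧ r)). Evaluate φ at each world:
  s0 (successors {s1, s2, s3, s4}): φ is false.
  s1 (successors {s0, s2, s3, s4}): φ is false.
  s2 (successors {s0, s1, s4}): φ is false.
  s3 (successors {s3, s4}): φ is false.
  s4 (successors {s0, s4}): φ is false.
For instance, at s3:
  At s3: □(¬q ∧ (¬p ∧ r)) requires ¬q ∧ (¬p ∧ r) at every successor {s3, s4}.
    ¬q ∧ (¬p ∧ r) fails at s3, so □(¬q ∧ (¬p ∧ r)) is false at s3.
Satisfying worlds: none.

0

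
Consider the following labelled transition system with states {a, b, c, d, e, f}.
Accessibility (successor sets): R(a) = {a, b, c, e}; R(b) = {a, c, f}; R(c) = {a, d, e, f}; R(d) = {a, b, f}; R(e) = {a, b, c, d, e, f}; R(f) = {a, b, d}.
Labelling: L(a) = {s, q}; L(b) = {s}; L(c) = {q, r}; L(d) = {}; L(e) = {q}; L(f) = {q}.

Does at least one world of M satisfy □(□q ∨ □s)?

No

Recall that □ψ holds at a world iff ψ holds at every accessible world, and ◇ψ holds iff ψ holds at some accessible world.
Let φ = □(□q ∨ □s). Evaluate φ at each world:
  a (successors {a, b, c, e}): φ is false.
  b (successors {a, c, f}): φ is false.
  c (successors {a, d, e, f}): φ is false.
  d (successors {a, b, f}): φ is false.
  e (successors {a, b, c, d, e, f}): φ is false.
  f (successors {a, b, d}): φ is false.
For instance, at e:
  At e: □(□q ∨ □s) requires □q ∨ □s at every successor {a, b, c, d, e, f}.
    □q ∨ □s fails at a, so □(□q ∨ □s) is false at e.
      At a: □q is false, □s is false, so □q ∨ □s is false.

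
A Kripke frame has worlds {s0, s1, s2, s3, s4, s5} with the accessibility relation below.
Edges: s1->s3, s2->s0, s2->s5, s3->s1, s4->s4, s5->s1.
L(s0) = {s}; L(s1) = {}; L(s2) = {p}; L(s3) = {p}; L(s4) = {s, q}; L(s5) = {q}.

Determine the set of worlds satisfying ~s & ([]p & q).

Recall that []ψ holds at a world iff ψ holds at every accessible world, and <>ψ holds iff ψ holds at some accessible world.
Let φ = ~s & ([]p & q). Evaluate φ at each world:
  s0 (successors ∅): φ is false.
  s1 (successors {s3}): φ is false.
  s2 (successors {s0, s5}): φ is false.
  s3 (successors {s1}): φ is false.
  s4 (successors {s4}): φ is false.
  s5 (successors {s1}): φ is false.
For instance, at s3:
  At s3: ~s is true, []p & q is false, so ~s & ([]p & q) is false.
    At s3: []p is false, q is false, so []p & q is false.
      At s3: []p requires p at every successor {s1}.
        p fails at s1, so []p is false at s3.
Satisfying worlds: none.

none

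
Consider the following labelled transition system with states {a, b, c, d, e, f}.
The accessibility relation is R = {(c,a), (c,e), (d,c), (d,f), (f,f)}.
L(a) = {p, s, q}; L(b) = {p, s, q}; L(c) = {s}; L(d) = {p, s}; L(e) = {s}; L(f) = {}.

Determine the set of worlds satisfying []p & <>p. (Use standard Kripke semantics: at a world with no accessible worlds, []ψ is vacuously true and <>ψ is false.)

none

Let φ = []p & <>p. Evaluate φ at each world:
  a (successors ∅): φ is false.
  b (successors ∅): φ is false.
  c (successors {a, e}): φ is false.
  d (successors {c, f}): φ is false.
  e (successors ∅): φ is false.
  f (successors {f}): φ is false.
For instance, at d:
  At d: []p is false, <>p is false, so []p & <>p is false.
    At d: []p requires p at every successor {c, f}.
      p fails at c, so []p is false at d.
    At d: <>p requires p at some successor in {c, f}.
      At c: p is false.
      At f: p is false.
    So <>p is false at d.
Satisfying worlds: none.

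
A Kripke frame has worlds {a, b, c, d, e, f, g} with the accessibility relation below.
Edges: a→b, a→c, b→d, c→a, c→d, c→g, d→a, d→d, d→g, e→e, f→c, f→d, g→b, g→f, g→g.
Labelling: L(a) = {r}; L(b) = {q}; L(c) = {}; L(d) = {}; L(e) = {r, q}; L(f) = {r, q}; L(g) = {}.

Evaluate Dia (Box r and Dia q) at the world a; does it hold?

No

At a: Dia (Box r and Dia q) requires Box r and Dia q at some successor in {b, c}.
  At b: Box r and Dia q is false.
  At c: Box r and Dia q is false.
So Dia (Box r and Dia q) is false at a.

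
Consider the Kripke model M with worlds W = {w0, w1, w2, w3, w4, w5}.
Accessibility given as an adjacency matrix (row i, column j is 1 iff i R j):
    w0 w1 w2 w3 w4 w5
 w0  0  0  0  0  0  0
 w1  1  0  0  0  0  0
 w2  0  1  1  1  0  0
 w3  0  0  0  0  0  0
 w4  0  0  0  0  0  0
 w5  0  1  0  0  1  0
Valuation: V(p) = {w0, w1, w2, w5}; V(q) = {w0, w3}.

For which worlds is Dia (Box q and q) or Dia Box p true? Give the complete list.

Recall that Box ψ holds at a world iff ψ holds at every accessible world, and Dia ψ holds iff ψ holds at some accessible world.
Let φ = Dia (Box q and q) or Dia Box p. Evaluate φ at each world:
  w0 (successors ∅): φ is false.
  w1 (successors {w0}): φ is true.
  w2 (successors {w1, w2, w3}): φ is true.
  w3 (successors ∅): φ is false.
  w4 (successors ∅): φ is false.
  w5 (successors {w1, w4}): φ is true.
For instance, at w2:
  At w2: Dia (Box q and q) is true, Dia Box p is true, so Dia (Box q and q) or Dia Box p is true.
    At w2: Dia (Box q and q) requires Box q and q at some successor in {w1, w2, w3}.
      Box q and q holds at w3, so Dia (Box q and q) is true at w2.
    At w2: Dia Box p requires Box p at some successor in {w1, w2, w3}.
      Box p holds at w1, so Dia Box p is true at w2.
Satisfying worlds: {w1, w2, w5}

w1, w2, w5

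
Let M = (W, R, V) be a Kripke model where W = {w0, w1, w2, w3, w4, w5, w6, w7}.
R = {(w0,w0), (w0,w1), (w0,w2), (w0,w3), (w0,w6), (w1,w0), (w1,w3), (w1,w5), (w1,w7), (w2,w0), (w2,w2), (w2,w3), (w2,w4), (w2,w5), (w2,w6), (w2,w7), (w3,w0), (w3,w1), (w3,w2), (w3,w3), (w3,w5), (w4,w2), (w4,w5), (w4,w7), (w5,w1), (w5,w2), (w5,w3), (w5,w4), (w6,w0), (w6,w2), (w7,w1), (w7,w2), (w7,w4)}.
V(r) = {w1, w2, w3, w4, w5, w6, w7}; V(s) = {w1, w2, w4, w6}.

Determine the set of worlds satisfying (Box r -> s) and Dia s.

w0, w2, w3, w4, w6

Recall that Box ψ holds at a world iff ψ holds at every accessible world, and Dia ψ holds iff ψ holds at some accessible world.
Let φ = (Box r -> s) and Dia s. Evaluate φ at each world:
  w0 (successors {w0, w1, w2, w3, w6}): φ is true.
  w1 (successors {w0, w3, w5, w7}): φ is false.
  w2 (successors {w0, w2, w3, w4, w5, w6, w7}): φ is true.
  w3 (successors {w0, w1, w2, w3, w5}): φ is true.
  w4 (successors {w2, w5, w7}): φ is true.
  w5 (successors {w1, w2, w3, w4}): φ is false.
  w6 (successors {w0, w2}): φ is true.
  w7 (successors {w1, w2, w4}): φ is false.
For instance, at w1:
  At w1: Box r -> s is true, Dia s is false, so (Box r -> s) and Dia s is false.
    At w1: Box r is false, s is true, so Box r -> s is true.
      At w1: Box r requires r at every successor {w0, w3, w5, w7}.
        r fails at w0, so Box r is false at w1.
    At w1: Dia s requires s at some successor in {w0, w3, w5, w7}.
      At w0: s is false.
      At w3: s is false.
      At w5: s is false.
      At w7: s is false.
    So Dia s is false at w1.
Satisfying worlds: {w0, w2, w3, w4, w6}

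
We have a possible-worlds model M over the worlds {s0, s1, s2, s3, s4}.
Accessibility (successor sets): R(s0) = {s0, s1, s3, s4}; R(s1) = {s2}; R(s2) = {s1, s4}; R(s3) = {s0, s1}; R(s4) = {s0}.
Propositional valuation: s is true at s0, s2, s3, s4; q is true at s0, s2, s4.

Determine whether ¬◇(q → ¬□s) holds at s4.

At s4: ◇(q → ¬□s) is true, so ¬◇(q → ¬□s) is false.
  At s4: ◇(q → ¬□s) requires q → ¬□s at some successor in {s0}.
    q → ¬□s holds at s0, so ◇(q → ¬□s) is true at s4.
      At s0: q is true, ¬□s is true, so q → ¬□s is true.

No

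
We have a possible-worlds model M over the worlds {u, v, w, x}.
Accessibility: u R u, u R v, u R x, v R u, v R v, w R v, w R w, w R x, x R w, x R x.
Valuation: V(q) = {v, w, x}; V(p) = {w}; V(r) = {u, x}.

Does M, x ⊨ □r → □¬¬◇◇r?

At x: □r is false, □¬¬◇◇r is true, so □r → □¬¬◇◇r is true.
  At x: □r requires r at every successor {w, x}.
    r fails at w, so □r is false at x.
  At x: □¬¬◇◇r requires ¬¬◇◇r at every successor {w, x}.
      At w: ¬◇◇r is false, so ¬¬◇◇r is true.
      At x: ¬◇◇r is false, so ¬¬◇◇r is true.
  So □¬¬◇◇r is true at x.

Yes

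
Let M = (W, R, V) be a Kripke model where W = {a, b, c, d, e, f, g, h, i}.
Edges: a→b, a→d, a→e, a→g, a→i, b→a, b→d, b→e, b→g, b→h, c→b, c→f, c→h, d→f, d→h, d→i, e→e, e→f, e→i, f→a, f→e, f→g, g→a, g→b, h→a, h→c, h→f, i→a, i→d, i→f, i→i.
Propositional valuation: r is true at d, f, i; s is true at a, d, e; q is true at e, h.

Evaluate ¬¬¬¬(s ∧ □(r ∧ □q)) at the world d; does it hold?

Recall that □ψ holds at a world iff ψ holds at every accessible world, and ◇ψ holds iff ψ holds at some accessible world.
At d: ¬¬¬(s ∧ □(r ∧ □q)) is true, so ¬¬¬¬(s ∧ □(r ∧ □q)) is false.
  At d: ¬¬(s ∧ □(r ∧ □q)) is false, so ¬¬¬(s ∧ □(r ∧ □q)) is true.
    At d: ¬(s ∧ □(r ∧ □q)) is true, so ¬¬(s ∧ □(r ∧ □q)) is false.
      At d: s ∧ □(r ∧ □q) is false, so ¬(s ∧ □(r ∧ □q)) is true.

No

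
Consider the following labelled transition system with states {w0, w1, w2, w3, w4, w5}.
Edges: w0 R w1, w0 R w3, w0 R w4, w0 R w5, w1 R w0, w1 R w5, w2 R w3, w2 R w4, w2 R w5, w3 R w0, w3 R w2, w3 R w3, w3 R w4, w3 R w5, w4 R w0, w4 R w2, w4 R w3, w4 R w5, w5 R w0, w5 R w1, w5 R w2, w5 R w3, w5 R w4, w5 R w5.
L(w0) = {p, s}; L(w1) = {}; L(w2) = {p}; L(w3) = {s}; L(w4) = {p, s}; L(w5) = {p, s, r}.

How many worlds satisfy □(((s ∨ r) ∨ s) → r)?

Recall that □ψ holds at a world iff ψ holds at every accessible world, and ◇ψ holds iff ψ holds at some accessible world.
Let φ = □(((s ∨ r) ∨ s) → r). Evaluate φ at each world:
  w0 (successors {w1, w3, w4, w5}): φ is false.
  w1 (successors {w0, w5}): φ is false.
  w2 (successors {w3, w4, w5}): φ is false.
  w3 (successors {w0, w2, w3, w4, w5}): φ is false.
  w4 (successors {w0, w2, w3, w5}): φ is false.
  w5 (successors {w0, w1, w2, w3, w4, w5}): φ is false.
For instance, at w1:
  At w1: □(((s ∨ r) ∨ s) → r) requires ((s ∨ r) ∨ s) → r at every successor {w0, w5}.
    ((s ∨ r) ∨ s) → r fails at w0, so □(((s ∨ r) ∨ s) → r) is false at w1.
Satisfying worlds: none.

0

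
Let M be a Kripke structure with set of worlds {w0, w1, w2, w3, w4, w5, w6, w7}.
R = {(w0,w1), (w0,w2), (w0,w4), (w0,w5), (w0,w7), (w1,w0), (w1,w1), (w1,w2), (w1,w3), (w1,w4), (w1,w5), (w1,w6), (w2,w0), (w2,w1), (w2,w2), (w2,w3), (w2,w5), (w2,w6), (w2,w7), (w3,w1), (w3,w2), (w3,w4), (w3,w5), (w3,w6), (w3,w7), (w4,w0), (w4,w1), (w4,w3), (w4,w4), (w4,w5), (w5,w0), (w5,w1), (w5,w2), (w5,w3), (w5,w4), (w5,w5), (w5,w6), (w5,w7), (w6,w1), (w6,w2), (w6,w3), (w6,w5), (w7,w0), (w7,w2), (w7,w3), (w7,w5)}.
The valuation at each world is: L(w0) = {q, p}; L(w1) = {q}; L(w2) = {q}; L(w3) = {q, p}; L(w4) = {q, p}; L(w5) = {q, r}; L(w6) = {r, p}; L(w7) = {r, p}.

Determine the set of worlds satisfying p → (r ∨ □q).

Recall that □ψ holds at a world iff ψ holds at every accessible world, and ◇ψ holds iff ψ holds at some accessible world.
Let φ = p → (r ∨ □q). Evaluate φ at each world:
  w0 (successors {w1, w2, w4, w5, w7}): φ is false.
  w1 (successors {w0, w1, w2, w3, w4, w5, w6}): φ is true.
  w2 (successors {w0, w1, w2, w3, w5, w6, w7}): φ is true.
  w3 (successors {w1, w2, w4, w5, w6, w7}): φ is false.
  w4 (successors {w0, w1, w3, w4, w5}): φ is true.
  w5 (successors {w0, w1, w2, w3, w4, w5, w6, w7}): φ is true.
  w6 (successors {w1, w2, w3, w5}): φ is true.
  w7 (successors {w0, w2, w3, w5}): φ is true.
For instance, at w4:
  At w4: p is true, r ∨ □q is true, so p → (r ∨ □q) is true.
    At w4: r is false, □q is true, so r ∨ □q is true.
      At w4: □q requires q at every successor {w0, w1, w3, w4, w5}.
        At w0: q is true.
        At w1: q is true.
        At w3: q is true.
        At w4: q is true.
        At w5: q is true.
      So □q is true at w4.
Satisfying worlds: {w1, w2, w4, w5, w6, w7}

w1, w2, w4, w5, w6, w7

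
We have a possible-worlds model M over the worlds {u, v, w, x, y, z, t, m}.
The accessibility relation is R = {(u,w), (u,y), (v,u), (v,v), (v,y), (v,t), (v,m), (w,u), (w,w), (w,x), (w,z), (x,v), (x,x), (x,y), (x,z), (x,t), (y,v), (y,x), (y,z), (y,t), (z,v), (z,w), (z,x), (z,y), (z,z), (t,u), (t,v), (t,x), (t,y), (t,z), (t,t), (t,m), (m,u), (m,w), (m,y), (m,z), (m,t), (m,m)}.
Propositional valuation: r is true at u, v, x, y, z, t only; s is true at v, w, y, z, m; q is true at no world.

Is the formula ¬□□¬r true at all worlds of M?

Yes

Let φ = ¬□□¬r. Evaluate φ at each world:
  u (successors {w, y}): φ is true.
  v (successors {u, v, y, t, m}): φ is true.
  w (successors {u, w, x, z}): φ is true.
  x (successors {v, x, y, z, t}): φ is true.
  y (successors {v, x, z, t}): φ is true.
  z (successors {v, w, x, y, z}): φ is true.
  t (successors {u, v, x, y, z, t, m}): φ is true.
  m (successors {u, w, y, z, t, m}): φ is true.
For instance, at z:
  At z: □□¬r is false, so ¬□□¬r is true.
    At z: □□¬r requires □¬r at every successor {v, w, x, y, z}.
      □¬r fails at v, so □□¬r is false at z.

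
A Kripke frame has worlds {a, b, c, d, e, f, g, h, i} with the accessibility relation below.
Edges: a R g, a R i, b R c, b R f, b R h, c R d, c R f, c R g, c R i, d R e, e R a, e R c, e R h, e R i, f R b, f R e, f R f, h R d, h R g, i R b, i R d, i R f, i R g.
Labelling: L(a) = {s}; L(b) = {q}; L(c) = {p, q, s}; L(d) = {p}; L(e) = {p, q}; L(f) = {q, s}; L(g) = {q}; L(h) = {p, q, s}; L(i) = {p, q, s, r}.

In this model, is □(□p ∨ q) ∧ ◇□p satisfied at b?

At b: □(□p ∨ q) is true, ◇□p is false, so □(□p ∨ q) ∧ ◇□p is false.
  At b: □(□p ∨ q) requires □p ∨ q at every successor {c, f, h}.
      At c: □p is false, q is true, so □p ∨ q is true.
      At f: □p is false, q is true, so □p ∨ q is true.
      At h: □p is false, q is true, so □p ∨ q is true.
  So □(□p ∨ q) is true at b.
  At b: ◇□p requires □p at some successor in {c, f, h}.
    At c: □p is false.
    At f: □p is false.
    At h: □p is false.
  So ◇□p is false at b.

No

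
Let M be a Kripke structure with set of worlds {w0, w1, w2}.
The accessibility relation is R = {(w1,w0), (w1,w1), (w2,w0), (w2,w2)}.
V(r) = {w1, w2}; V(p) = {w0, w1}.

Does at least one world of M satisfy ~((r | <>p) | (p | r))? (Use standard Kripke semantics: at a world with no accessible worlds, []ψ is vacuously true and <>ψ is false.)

Let φ = ~((r | <>p) | (p | r)). Evaluate φ at each world:
  w0 (successors ∅): φ is false.
  w1 (successors {w0, w1}): φ is false.
  w2 (successors {w0, w2}): φ is false.
For instance, at w1:
  At w1: (r | <>p) | (p | r) is true, so ~((r | <>p) | (p | r)) is false.
    At w1: r | <>p is true, p | r is true, so (r | <>p) | (p | r) is true.
      At w1: r is true, <>p is true, so r | <>p is true.

No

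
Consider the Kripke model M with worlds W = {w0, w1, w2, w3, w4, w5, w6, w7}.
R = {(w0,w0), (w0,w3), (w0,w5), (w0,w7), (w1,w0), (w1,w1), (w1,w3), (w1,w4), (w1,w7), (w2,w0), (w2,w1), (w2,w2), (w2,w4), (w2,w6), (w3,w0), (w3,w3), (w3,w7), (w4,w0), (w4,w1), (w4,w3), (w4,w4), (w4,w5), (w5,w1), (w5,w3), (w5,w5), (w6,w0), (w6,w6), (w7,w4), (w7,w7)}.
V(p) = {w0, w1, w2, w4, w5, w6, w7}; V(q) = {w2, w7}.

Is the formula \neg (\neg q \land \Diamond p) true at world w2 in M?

Yes

At w2: \neg q \land \Diamond p is false, so \neg (\neg q \land \Diamond p) is true.
  At w2: \neg q is false, \Diamond p is true, so \neg q \land \Diamond p is false.
    At w2: \Diamond p requires p at some successor in {w0, w1, w2, w4, w6}.
      p holds at w0, so \Diamond p is true at w2.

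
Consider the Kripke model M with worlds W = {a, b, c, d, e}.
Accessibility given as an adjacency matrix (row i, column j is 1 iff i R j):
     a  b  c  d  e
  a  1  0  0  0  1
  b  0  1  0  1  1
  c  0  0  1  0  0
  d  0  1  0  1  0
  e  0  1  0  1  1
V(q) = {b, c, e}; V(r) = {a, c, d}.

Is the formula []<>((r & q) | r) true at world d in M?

Recall that []ψ holds at a world iff ψ holds at every accessible world, and <>ψ holds iff ψ holds at some accessible world.
At d: []<>((r & q) | r) requires <>((r & q) | r) at every successor {b, d}.
    At b: <>((r & q) | r) requires (r & q) | r at some successor in {b, d, e}.
      (r & q) | r holds at d, so <>((r & q) | r) is true at b.
    At d: <>((r & q) | r) requires (r & q) | r at some successor in {b, d}.
      (r & q) | r holds at d, so <>((r & q) | r) is true at d.
So []<>((r & q) | r) is true at d.

Yes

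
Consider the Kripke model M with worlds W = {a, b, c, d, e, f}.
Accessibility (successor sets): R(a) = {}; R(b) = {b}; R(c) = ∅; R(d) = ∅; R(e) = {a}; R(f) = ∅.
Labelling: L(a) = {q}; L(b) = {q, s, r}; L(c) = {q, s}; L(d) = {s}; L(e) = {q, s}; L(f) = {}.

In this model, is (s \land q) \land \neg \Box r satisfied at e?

Yes

At e: s \land q is true, \neg \Box r is true, so (s \land q) \land \neg \Box r is true.
  At e: \Box r is false, so \neg \Box r is true.
    At e: \Box r requires r at every successor {a}.
      r fails at a, so \Box r is false at e.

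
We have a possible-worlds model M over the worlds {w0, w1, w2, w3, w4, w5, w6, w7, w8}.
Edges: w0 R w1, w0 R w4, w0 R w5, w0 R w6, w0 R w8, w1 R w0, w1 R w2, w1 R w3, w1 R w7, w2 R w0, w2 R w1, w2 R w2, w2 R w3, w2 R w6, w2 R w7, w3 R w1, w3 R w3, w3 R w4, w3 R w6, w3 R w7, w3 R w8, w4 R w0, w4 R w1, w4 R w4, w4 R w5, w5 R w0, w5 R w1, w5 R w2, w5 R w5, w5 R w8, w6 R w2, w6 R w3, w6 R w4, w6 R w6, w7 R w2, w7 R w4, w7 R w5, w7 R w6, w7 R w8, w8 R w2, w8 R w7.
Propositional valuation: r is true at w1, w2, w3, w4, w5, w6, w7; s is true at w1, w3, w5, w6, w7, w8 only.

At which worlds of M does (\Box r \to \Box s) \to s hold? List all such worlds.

w1, w3, w5, w6, w7, w8

Let φ = (\Box r \to \Box s) \to s. Evaluate φ at each world:
  w0 (successors {w1, w4, w5, w6, w8}): φ is false.
  w1 (successors {w0, w2, w3, w7}): φ is true.
  w2 (successors {w0, w1, w2, w3, w6, w7}): φ is false.
  w3 (successors {w1, w3, w4, w6, w7, w8}): φ is true.
  w4 (successors {w0, w1, w4, w5}): φ is false.
  w5 (successors {w0, w1, w2, w5, w8}): φ is true.
  w6 (successors {w2, w3, w4, w6}): φ is true.
  w7 (successors {w2, w4, w5, w6, w8}): φ is true.
  w8 (successors {w2, w7}): φ is true.
For instance, at w4:
  At w4: \Box r \to \Box s is true, s is false, so (\Box r \to \Box s) \to s is false.
    At w4: \Box r is false, \Box s is false, so \Box r \to \Box s is true.
      At w4: \Box r requires r at every successor {w0, w1, w4, w5}.
        r fails at w0, so \Box r is false at w4.
      At w4: \Box s requires s at every successor {w0, w1, w4, w5}.
        s fails at w0, so \Box s is false at w4.
Satisfying worlds: {w1, w3, w5, w6, w7, w8}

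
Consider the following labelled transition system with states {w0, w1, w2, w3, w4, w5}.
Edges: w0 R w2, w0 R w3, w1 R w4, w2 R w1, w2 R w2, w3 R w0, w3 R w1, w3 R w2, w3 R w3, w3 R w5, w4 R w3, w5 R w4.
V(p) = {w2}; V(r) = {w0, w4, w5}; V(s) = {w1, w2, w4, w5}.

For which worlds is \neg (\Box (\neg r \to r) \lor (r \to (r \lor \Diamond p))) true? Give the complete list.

Let φ = \neg (\Box (\neg r \to r) \lor (r \to (r \lor \Diamond p))). Evaluate φ at each world:
  w0 (successors {w2, w3}): φ is false.
  w1 (successors {w4}): φ is false.
  w2 (successors {w1, w2}): φ is false.
  w3 (successors {w0, w1, w2, w3, w5}): φ is false.
  w4 (successors {w3}): φ is false.
  w5 (successors {w4}): φ is false.
For instance, at w0:
  At w0: \Box (\neg r \to r) \lor (r \to (r \lor \Diamond p)) is true, so \neg (\Box (\neg r \to r) \lor (r \to (r \lor \Diamond p))) is false.
    At w0: \Box (\neg r \to r) is false, r \to (r \lor \Diamond p) is true, so \Box (\neg r \to r) \lor (r \to (r \lor \Diamond p)) is true.
      At w0: \Box (\neg r \to r) requires \neg r \to r at every successor {w2, w3}.
        \neg r \to r fails at w2, so \Box (\neg r \to r) is false at w0.
      At w0: r is true, r \lor \Diamond p is true, so r \to (r \lor \Diamond p) is true.
Satisfying worlds: none.

none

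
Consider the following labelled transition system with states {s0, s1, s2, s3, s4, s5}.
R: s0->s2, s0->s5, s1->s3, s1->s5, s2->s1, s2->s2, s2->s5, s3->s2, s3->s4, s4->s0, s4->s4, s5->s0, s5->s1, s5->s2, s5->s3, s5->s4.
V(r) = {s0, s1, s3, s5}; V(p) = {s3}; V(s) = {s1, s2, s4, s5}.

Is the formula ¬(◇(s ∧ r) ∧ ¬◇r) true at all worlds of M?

Yes

Recall that ◇ψ holds at a world iff ψ holds at some accessible world.
Let φ = ¬(◇(s ∧ r) ∧ ¬◇r). Evaluate φ at each world:
  s0 (successors {s2, s5}): φ is true.
  s1 (successors {s3, s5}): φ is true.
  s2 (successors {s1, s2, s5}): φ is true.
  s3 (successors {s2, s4}): φ is true.
  s4 (successors {s0, s4}): φ is true.
  s5 (successors {s0, s1, s2, s3, s4}): φ is true.
For instance, at s5:
  At s5: ◇(s ∧ r) ∧ ¬◇r is false, so ¬(◇(s ∧ r) ∧ ¬◇r) is true.
    At s5: ◇(s ∧ r) is true, ¬◇r is false, so ◇(s ∧ r) ∧ ¬◇r is false.
      At s5: ◇(s ∧ r) requires s ∧ r at some successor in {s0, s1, s2, s3, s4}.
        s ∧ r holds at s1, so ◇(s ∧ r) is true at s5.
      At s5: ◇r is true, so ¬◇r is false.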